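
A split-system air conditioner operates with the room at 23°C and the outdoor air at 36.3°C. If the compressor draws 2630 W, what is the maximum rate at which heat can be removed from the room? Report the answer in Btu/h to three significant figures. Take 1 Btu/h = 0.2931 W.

200000 Btu/h

In absolute terms T_C = 296.15 K and T_H = 309.45 K, so ΔT = 13.30 K.
COP_Carnot = T_C/ΔT = 296.15/13.30 = 22.27.
Q̇_max = COP_Carnot × Ẇ = 22.27 × 2630 W = 58560 W = 199800 Btu/h.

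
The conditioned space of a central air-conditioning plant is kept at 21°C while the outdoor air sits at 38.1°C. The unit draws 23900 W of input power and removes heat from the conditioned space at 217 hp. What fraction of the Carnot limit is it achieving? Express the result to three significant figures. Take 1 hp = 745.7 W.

0.394

Converting, Q̇_C = 217.0 hp = 161800 W, so COP_actual = Q̇_C/Ẇ = 161800/23900 = 6.771.
In absolute terms T_C = 294.15 K and T_H = 311.25 K, so ΔT = 17.10 K.
COP_Carnot = T_C/ΔT = 294.15/17.10 = 17.20.
η_II = COP_actual/COP_Carnot = 6.771/17.20 = 0.3936.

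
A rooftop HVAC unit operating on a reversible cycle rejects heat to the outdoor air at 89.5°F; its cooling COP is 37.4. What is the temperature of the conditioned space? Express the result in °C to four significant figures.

For a Carnot refrigerator COP_R = T_C/(T_H − T_C), so T_C = COP·T_H/(1 + COP).
With T_H = 305.09 K, T_C = 37.4 × 305.09/38.40 = 297.15 K.
Converting, 297.15 K = 24.00°C.

24.00 °C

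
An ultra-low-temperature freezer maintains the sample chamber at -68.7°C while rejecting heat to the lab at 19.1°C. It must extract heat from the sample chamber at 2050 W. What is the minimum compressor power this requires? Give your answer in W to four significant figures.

In absolute terms T_C = 204.45 K and T_H = 292.25 K, so ΔT = 87.80 K.
COP_Carnot = T_C/ΔT = 204.45/87.80 = 2.329.
Ẇ_min = Q̇/COP_Carnot = 2050/2.329 = 880.4 W.

880.4 W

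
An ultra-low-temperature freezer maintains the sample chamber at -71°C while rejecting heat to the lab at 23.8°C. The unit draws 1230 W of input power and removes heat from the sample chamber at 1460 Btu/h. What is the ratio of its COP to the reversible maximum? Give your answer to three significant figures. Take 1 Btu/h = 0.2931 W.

Converting, Q̇_C = 1460 Btu/h = 427.9 W, so COP_actual = Q̇_C/Ẇ = 427.9/1230 = 0.3479.
In absolute terms T_C = 202.15 K and T_H = 296.95 K, so ΔT = 94.80 K.
COP_Carnot = T_C/ΔT = 202.15/94.80 = 2.132.
η_II = COP_actual/COP_Carnot = 0.3479/2.132 = 0.1632.

0.163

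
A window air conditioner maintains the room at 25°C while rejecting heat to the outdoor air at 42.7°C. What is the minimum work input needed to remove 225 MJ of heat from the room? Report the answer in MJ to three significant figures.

13.4 MJ

In absolute terms T_C = 298.15 K and T_H = 315.85 K, so ΔT = 17.70 K.
The reversible limit is COP_R = T_C/ΔT = 16.84, so W_min = Q_C/COP = Q_C·ΔT/T_C.
W_min = 225.0 × 17.70/298.15 = 13.36 MJ.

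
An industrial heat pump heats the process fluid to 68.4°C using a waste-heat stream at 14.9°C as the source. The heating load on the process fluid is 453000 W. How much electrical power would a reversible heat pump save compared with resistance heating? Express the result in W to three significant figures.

382000 W

In absolute terms T_C = 288.05 K and T_H = 341.55 K, so ΔT = 53.50 K.
COP_Carnot = T_H/ΔT = 341.55/53.50 = 6.384.
Resistance heating needs Ẇ_res = Q̇_H = 453000 W; the reversible heat pump needs only Ẇ_hp = Q̇_H/COP = 70960 W.
Saving = 453000 − 70960 = 382000 W.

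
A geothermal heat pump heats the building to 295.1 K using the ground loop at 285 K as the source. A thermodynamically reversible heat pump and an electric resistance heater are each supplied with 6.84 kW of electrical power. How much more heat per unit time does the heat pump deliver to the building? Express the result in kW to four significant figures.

193.0 kW

The reservoir spacing is ΔT = 295.1 − 285 = 10.10 K.
COP_Carnot = T_H/ΔT = 295.10/10.10 = 29.22.
The heat pump delivers Q̇_H = COP × Ẇ = 199.8 kW; the resistance heater delivers Ẇ = 6.840 kW.
Extra = (COP − 1)·Ẇ = 193.0 kW.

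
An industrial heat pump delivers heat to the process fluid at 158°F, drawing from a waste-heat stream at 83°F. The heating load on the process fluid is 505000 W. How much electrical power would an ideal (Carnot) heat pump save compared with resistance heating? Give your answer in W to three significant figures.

444000 W

In absolute terms T_C = 301.48 K and T_H = 343.15 K, so ΔT = 41.67 K.
COP_Carnot = T_H/ΔT = 343.15/41.67 = 8.236.
Resistance heating needs Ẇ_res = Q̇_H = 505000 W; the reversible heat pump needs only Ẇ_hp = Q̇_H/COP = 61320 W.
Saving = 505000 − 61320 = 443700 W.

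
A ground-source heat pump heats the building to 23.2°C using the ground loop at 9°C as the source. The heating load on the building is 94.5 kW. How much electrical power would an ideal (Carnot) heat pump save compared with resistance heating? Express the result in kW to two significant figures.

90 kW

In absolute terms T_C = 282.15 K and T_H = 296.35 K, so ΔT = 14.20 K.
COP_Carnot = T_H/ΔT = 296.35/14.20 = 20.87.
Resistance heating needs Ẇ_res = Q̇_H = 94.50 kW; the reversible heat pump needs only Ẇ_hp = Q̇_H/COP = 4.528 kW.
Saving = 94.50 − 4.528 = 89.97 kW.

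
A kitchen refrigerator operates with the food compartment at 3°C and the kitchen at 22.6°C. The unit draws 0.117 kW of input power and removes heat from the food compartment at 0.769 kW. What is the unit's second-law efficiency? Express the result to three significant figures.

0.466

COP_actual = Q̇_C/Ẇ = 0.7690/0.1170 = 6.573.
In absolute terms T_C = 276.15 K and T_H = 295.75 K, so ΔT = 19.60 K.
COP_Carnot = T_C/ΔT = 276.15/19.60 = 14.09.
η_II = COP_actual/COP_Carnot = 6.573/14.09 = 0.4665.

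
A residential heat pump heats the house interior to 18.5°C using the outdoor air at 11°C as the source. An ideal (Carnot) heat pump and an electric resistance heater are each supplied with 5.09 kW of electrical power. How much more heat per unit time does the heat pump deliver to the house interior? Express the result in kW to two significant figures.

190 kW

In absolute terms T_C = 284.15 K and T_H = 291.65 K, so ΔT = 7.500 K.
COP_Carnot = T_H/ΔT = 291.65/7.500 = 38.89.
The heat pump delivers Q̇_H = COP × Ẇ = 197.9 kW; the resistance heater delivers Ẇ = 5.090 kW.
Extra = (COP − 1)·Ẇ = 192.8 kW.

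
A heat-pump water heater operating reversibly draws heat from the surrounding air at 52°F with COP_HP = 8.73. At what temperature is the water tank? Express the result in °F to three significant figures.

COP_HP = T_H/(T_H − T_C) rearranges to T_H = COP·T_C/(COP − 1).
With T_C = 284.26 K, T_H = 8.73 × 284.26/7.730 = 321.03 K.
Converting, 321.03 K = 118.19°F.

118 °F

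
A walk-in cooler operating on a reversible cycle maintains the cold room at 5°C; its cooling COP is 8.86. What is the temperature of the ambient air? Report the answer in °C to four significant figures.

36.39 °C

COP_R = T_C/(T_H − T_C) gives T_H − T_C = T_C/COP.
With T_C = 278.15 K, T_H = 278.15 × (1 + 1/8.86) = 309.54 K.
Converting, 309.54 K = 36.39°C.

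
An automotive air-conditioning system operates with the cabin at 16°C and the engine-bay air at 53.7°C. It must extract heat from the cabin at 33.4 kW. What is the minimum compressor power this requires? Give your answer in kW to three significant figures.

In absolute terms T_C = 289.15 K and T_H = 326.85 K, so ΔT = 37.70 K.
COP_Carnot = T_C/ΔT = 289.15/37.70 = 7.670.
Ẇ_min = Q̇/COP_Carnot = 33.40/7.670 = 4.355 kW.

4.35 kW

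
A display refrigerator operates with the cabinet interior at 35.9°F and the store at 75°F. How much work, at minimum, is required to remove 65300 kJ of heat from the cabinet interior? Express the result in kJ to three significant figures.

5150 kJ

In absolute terms T_C = 275.32 K and T_H = 297.04 K, so ΔT = 21.72 K.
The reversible limit is COP_R = T_C/ΔT = 12.67, so W_min = Q_C/COP = Q_C·ΔT/T_C.
W_min = 65300 × 21.72/275.32 = 5152 kJ.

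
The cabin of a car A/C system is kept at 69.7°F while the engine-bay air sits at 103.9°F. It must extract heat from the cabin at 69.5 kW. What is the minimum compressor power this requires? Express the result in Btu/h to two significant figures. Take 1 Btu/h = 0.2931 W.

15000 Btu/h

In absolute terms T_C = 294.09 K and T_H = 313.09 K, so ΔT = 19.00 K.
COP_Carnot = T_C/ΔT = 294.09/19.00 = 15.48.
Ẇ_min = Q̇/COP_Carnot = 69.50/15.48 = 4.490 kW = 15320 Btu/h.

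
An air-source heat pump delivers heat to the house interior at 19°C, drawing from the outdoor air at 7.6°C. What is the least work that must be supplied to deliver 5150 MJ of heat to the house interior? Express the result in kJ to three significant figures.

201000 kJ

In absolute terms T_C = 280.75 K and T_H = 292.15 K, so ΔT = 11.40 K.
The reversible limit is COP_HP = T_H/ΔT = 25.63, so W_min = Q_H/COP = Q_H·ΔT/T_H.
W_min = 5150 × 11.40/292.15 = 201.0 MJ = 201000 kJ.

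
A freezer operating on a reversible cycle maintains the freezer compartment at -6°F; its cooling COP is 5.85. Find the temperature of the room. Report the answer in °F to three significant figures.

COP_R = T_C/(T_H − T_C) gives T_H − T_C = T_C/COP.
With T_C = 252.04 K, T_H = 252.04 × (1 + 1/5.85) = 295.12 K.
Converting, 295.12 K = 71.55°F.

71.6 °F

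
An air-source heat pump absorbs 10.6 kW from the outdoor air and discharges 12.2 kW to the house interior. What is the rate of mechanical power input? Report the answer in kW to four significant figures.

For a cyclic device the first law requires Q̇_H = Q̇_C + Ẇ.
Ẇ = Q̇_H − Q̇_C = 1.600 kW.

1.600 kW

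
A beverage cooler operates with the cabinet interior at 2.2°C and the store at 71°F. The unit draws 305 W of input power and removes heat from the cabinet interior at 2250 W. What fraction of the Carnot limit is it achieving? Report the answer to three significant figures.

0.522

COP_actual = Q̇_C/Ẇ = 2250/305.0 = 7.377.
In absolute terms T_C = 275.35 K and T_H = 294.82 K, so ΔT = 19.47 K.
COP_Carnot = T_C/ΔT = 275.35/19.47 = 14.14.
η_II = COP_actual/COP_Carnot = 7.377/14.14 = 0.5215.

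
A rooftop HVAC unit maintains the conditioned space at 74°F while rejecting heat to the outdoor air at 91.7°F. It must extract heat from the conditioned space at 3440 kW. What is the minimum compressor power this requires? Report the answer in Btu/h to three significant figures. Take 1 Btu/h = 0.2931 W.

In absolute terms T_C = 296.48 K and T_H = 306.32 K, so ΔT = 9.833 K.
COP_Carnot = T_C/ΔT = 296.48/9.833 = 30.15.
Ẇ_min = Q̇/COP_Carnot = 3440/30.15 = 114.1 kW = 389300 Btu/h.

389000 Btu/h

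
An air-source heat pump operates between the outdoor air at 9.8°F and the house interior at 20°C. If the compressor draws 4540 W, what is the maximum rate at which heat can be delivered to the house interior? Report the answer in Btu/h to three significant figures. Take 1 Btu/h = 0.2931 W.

140000 Btu/h

In absolute terms T_C = 260.82 K and T_H = 293.15 K, so ΔT = 32.33 K.
COP_Carnot = T_H/ΔT = 293.15/32.33 = 9.066.
Q̇_max = COP_Carnot × Ẇ = 9.066 × 4540 W = 41160 W = 140400 Btu/h.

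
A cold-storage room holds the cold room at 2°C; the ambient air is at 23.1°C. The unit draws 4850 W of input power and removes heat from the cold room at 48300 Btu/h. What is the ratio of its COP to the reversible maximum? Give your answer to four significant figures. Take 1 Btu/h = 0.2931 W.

0.2238

Converting, Q̇_C = 48300 Btu/h = 14160 W, so COP_actual = Q̇_C/Ẇ = 14160/4850 = 2.919.
In absolute terms T_C = 275.15 K and T_H = 296.25 K, so ΔT = 21.10 K.
COP_Carnot = T_C/ΔT = 275.15/21.10 = 13.04.
η_II = COP_actual/COP_Carnot = 2.919/13.04 = 0.2238.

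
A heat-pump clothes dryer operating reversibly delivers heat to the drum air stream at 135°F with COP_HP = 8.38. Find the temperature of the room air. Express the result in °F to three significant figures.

COP_HP = T_H/(T_H − T_C) gives T_H − T_C = T_H/COP.
With T_H = 330.37 K, T_C = 330.37 × (1 − 1/8.38) = 290.95 K.
Converting, 290.95 K = 64.04°F.

64.0 °F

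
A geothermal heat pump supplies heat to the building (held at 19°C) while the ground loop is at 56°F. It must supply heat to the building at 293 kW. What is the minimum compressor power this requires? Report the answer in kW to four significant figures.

In absolute terms T_C = 286.48 K and T_H = 292.15 K, so ΔT = 5.667 K.
COP_Carnot = T_H/ΔT = 292.15/5.667 = 51.56.
Ẇ_min = Q̇/COP_Carnot = 293.0/51.56 = 5.683 kW.

5.683 kW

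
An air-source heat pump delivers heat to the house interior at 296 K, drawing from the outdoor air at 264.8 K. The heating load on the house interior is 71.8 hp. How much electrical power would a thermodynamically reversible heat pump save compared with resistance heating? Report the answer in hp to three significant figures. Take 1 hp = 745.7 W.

The reservoir spacing is ΔT = 296 − 264.8 = 31.20 K.
COP_Carnot = T_H/ΔT = 296.00/31.20 = 9.487.
Resistance heating needs Ẇ_res = Q̇_H = 71.80 hp; the reversible heat pump needs only Ẇ_hp = Q̇_H/COP = 7.568 hp.
Saving = 71.80 − 7.568 = 64.23 hp.

64.2 hp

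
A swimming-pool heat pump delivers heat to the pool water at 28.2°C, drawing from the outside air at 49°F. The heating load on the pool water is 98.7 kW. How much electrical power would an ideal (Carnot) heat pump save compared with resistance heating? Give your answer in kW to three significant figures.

In absolute terms T_C = 282.59 K and T_H = 301.35 K, so ΔT = 18.76 K.
COP_Carnot = T_H/ΔT = 301.35/18.76 = 16.07.
Resistance heating needs Ẇ_res = Q̇_H = 98.70 kW; the reversible heat pump needs only Ẇ_hp = Q̇_H/COP = 6.143 kW.
Saving = 98.70 − 6.143 = 92.56 kW.

92.6 kW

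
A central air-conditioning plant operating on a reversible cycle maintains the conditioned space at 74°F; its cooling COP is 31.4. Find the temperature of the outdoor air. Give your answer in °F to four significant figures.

COP_R = T_C/(T_H − T_C) gives T_H − T_C = T_C/COP.
With T_C = 296.48 K, T_H = 296.48 × (1 + 1/31.4) = 305.93 K.
Converting, 305.93 K = 91.00°F.

91.00 °F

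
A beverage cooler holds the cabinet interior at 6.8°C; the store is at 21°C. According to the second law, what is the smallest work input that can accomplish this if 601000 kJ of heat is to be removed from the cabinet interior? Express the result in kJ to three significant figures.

In absolute terms T_C = 279.95 K and T_H = 294.15 K, so ΔT = 14.20 K.
The reversible limit is COP_R = T_C/ΔT = 19.71, so W_min = Q_C/COP = Q_C·ΔT/T_C.
W_min = 601000 × 14.20/279.95 = 30480 kJ.

30500 kJ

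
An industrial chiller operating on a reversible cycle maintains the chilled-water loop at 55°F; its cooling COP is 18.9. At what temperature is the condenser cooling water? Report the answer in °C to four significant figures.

27.91 °C

COP_R = T_C/(T_H − T_C) gives T_H − T_C = T_C/COP.
With T_C = 285.93 K, T_H = 285.93 × (1 + 1/18.9) = 301.06 K.
Converting, 301.06 K = 27.91°C.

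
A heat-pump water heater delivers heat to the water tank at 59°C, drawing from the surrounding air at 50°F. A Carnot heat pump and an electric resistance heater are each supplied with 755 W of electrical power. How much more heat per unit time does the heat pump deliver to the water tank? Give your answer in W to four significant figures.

4363 W

In absolute terms T_C = 283.15 K and T_H = 332.15 K, so ΔT = 49.00 K.
COP_Carnot = T_H/ΔT = 332.15/49.00 = 6.779.
The heat pump delivers Q̇_H = COP × Ẇ = 5118 W; the resistance heater delivers Ẇ = 755.0 W.
Extra = (COP − 1)·Ẇ = 4363 W.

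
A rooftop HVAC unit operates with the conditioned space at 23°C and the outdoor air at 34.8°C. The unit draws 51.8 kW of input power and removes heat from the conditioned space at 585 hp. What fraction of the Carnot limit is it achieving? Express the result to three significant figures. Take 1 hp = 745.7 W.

0.336

Converting, Q̇_C = 585.0 hp = 436.2 kW, so COP_actual = Q̇_C/Ẇ = 436.2/51.80 = 8.422.
In absolute terms T_C = 296.15 K and T_H = 307.95 K, so ΔT = 11.80 K.
COP_Carnot = T_C/ΔT = 296.15/11.80 = 25.10.
η_II = COP_actual/COP_Carnot = 8.422/25.10 = 0.3356.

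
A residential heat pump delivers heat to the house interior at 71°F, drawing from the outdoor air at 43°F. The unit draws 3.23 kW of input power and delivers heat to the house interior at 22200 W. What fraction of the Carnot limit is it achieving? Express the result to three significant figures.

0.363

Converting, Q̇_H = 22200 W = 22.20 kW, so COP_actual = Q̇_H/Ẇ = 22.20/3.230 = 6.873.
In absolute terms T_C = 279.26 K and T_H = 294.82 K, so ΔT = 15.56 K.
COP_Carnot = T_H/ΔT = 294.82/15.56 = 18.95.
η_II = COP_actual/COP_Carnot = 6.873/18.95 = 0.3626.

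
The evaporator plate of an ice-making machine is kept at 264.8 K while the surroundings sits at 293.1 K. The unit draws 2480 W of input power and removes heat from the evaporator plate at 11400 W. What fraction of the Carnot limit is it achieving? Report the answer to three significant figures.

0.491

COP_actual = Q̇_C/Ẇ = 11400/2480 = 4.597.
The reservoir spacing is ΔT = 293.1 − 264.8 = 28.30 K.
COP_Carnot = T_C/ΔT = 264.80/28.30 = 9.357.
η_II = COP_actual/COP_Carnot = 4.597/9.357 = 0.4913.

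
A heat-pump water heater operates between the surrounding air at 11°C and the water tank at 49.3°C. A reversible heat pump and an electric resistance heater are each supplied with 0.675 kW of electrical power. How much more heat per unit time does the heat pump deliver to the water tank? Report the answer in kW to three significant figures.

5.01 kW

In absolute terms T_C = 284.15 K and T_H = 322.45 K, so ΔT = 38.30 K.
COP_Carnot = T_H/ΔT = 322.45/38.30 = 8.419.
The heat pump delivers Q̇_H = COP × Ẇ = 5.683 kW; the resistance heater delivers Ẇ = 0.6750 kW.
Extra = (COP − 1)·Ẇ = 5.008 kW.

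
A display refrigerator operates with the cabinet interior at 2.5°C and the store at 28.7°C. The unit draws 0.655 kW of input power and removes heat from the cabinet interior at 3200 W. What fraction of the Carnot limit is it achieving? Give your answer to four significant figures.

Converting, Q̇_C = 3200 W = 3.200 kW, so COP_actual = Q̇_C/Ẇ = 3.200/0.6550 = 4.885.
In absolute terms T_C = 275.65 K and T_H = 301.85 K, so ΔT = 26.20 K.
COP_Carnot = T_C/ΔT = 275.65/26.20 = 10.52.
η_II = COP_actual/COP_Carnot = 4.885/10.52 = 0.4644.

0.4644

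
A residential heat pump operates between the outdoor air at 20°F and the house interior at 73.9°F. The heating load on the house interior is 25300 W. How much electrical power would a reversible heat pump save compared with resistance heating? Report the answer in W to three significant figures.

22700 W

In absolute terms T_C = 266.48 K and T_H = 296.43 K, so ΔT = 29.94 K.
COP_Carnot = T_H/ΔT = 296.43/29.94 = 9.899.
Resistance heating needs Ẇ_res = Q̇_H = 25300 W; the reversible heat pump needs only Ẇ_hp = Q̇_H/COP = 2556 W.
Saving = 25300 − 2556 = 22740 W.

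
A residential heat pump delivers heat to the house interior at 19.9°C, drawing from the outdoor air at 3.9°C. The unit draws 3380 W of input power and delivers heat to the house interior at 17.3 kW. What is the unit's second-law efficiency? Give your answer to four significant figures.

Converting, Q̇_H = 17.30 kW = 17300 W, so COP_actual = Q̇_H/Ẇ = 17300/3380 = 5.118.
In absolute terms T_C = 277.05 K and T_H = 293.05 K, so ΔT = 16.00 K.
COP_Carnot = T_H/ΔT = 293.05/16.00 = 18.32.
η_II = COP_actual/COP_Carnot = 5.118/18.32 = 0.2795.

0.2795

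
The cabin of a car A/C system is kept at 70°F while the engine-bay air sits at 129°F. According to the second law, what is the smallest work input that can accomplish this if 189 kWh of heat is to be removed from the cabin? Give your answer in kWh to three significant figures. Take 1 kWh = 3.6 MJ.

In absolute terms T_C = 294.26 K and T_H = 327.04 K, so ΔT = 32.78 K.
The reversible limit is COP_R = T_C/ΔT = 8.977, so W_min = Q_C/COP = Q_C·ΔT/T_C.
W_min = 189.0 × 32.78/294.26 = 21.05 kWh.

21.1 kWh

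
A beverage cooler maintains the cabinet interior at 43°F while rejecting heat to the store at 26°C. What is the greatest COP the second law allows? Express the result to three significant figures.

In absolute terms T_C = 279.26 K and T_H = 299.15 K, so ΔT = 19.89 K.
For a reversible cycle, COP_Carnot = T_C/ΔT = 279.26/19.89 = 14.04.

14.0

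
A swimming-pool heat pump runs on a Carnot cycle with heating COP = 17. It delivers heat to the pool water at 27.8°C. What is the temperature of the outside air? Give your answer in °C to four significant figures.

COP_HP = T_H/(T_H − T_C) gives T_H − T_C = T_H/COP.
With T_H = 300.95 K, T_C = 300.95 × (1 − 1/17) = 283.25 K.
Converting, 283.25 K = 10.10°C.

10.10 °C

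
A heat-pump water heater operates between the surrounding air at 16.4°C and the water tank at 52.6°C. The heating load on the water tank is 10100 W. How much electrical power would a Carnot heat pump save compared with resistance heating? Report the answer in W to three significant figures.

8980 W

In absolute terms T_C = 289.55 K and T_H = 325.75 K, so ΔT = 36.20 K.
COP_Carnot = T_H/ΔT = 325.75/36.20 = 8.999.
Resistance heating needs Ẇ_res = Q̇_H = 10100 W; the reversible heat pump needs only Ẇ_hp = Q̇_H/COP = 1122 W.
Saving = 10100 − 1122 = 8978 W.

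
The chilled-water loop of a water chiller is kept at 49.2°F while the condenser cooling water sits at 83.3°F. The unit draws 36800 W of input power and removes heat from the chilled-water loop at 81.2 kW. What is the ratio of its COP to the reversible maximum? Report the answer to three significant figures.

Converting, Q̇_C = 81.20 kW = 81200 W, so COP_actual = Q̇_C/Ẇ = 81200/36800 = 2.207.
In absolute terms T_C = 282.71 K and T_H = 301.65 K, so ΔT = 18.94 K.
COP_Carnot = T_C/ΔT = 282.71/18.94 = 14.92.
η_II = COP_actual/COP_Carnot = 2.207/14.92 = 0.1479.

0.148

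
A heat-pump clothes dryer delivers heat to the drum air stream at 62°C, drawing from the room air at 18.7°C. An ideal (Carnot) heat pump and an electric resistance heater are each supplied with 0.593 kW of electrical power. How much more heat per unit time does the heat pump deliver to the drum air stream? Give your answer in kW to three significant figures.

In absolute terms T_C = 291.85 K and T_H = 335.15 K, so ΔT = 43.30 K.
COP_Carnot = T_H/ΔT = 335.15/43.30 = 7.740.
The heat pump delivers Q̇_H = COP × Ẇ = 4.590 kW; the resistance heater delivers Ẇ = 0.5930 kW.
Extra = (COP − 1)·Ẇ = 3.997 kW.

4.00 kW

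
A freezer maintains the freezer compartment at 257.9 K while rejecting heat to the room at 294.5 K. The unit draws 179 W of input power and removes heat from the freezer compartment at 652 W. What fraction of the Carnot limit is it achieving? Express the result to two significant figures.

COP_actual = Q̇_C/Ẇ = 652.0/179.0 = 3.642.
The reservoir spacing is ΔT = 294.5 − 257.9 = 36.60 K.
COP_Carnot = T_C/ΔT = 257.90/36.60 = 7.046.
η_II = COP_actual/COP_Carnot = 3.642/7.046 = 0.5169.

0.52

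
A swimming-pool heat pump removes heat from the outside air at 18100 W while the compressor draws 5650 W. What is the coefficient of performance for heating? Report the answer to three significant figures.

The first law gives Q̇_H = Q̇_C + Ẇ, so the three rates are Q̇_C = 18100, Q̇_H = 23750, Ẇ = 5650 W.
COP_HP = Q̇_H/Ẇ = 23750/5650 = 4.204.

4.20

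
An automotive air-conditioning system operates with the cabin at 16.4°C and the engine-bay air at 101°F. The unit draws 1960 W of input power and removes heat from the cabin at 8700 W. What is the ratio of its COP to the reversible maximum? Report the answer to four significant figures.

0.3362

COP_actual = Q̇_C/Ẇ = 8700/1960 = 4.439.
In absolute terms T_C = 289.55 K and T_H = 311.48 K, so ΔT = 21.93 K.
COP_Carnot = T_C/ΔT = 289.55/21.93 = 13.20.
η_II = COP_actual/COP_Carnot = 4.439/13.20 = 0.3362.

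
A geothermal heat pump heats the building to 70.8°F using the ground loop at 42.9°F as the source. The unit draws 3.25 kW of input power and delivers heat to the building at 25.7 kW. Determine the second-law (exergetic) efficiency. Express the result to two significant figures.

0.42

COP_actual = Q̇_H/Ẇ = 25.70/3.250 = 7.908.
In absolute terms T_C = 279.21 K and T_H = 294.71 K, so ΔT = 15.50 K.
COP_Carnot = T_H/ΔT = 294.71/15.50 = 19.01.
η_II = COP_actual/COP_Carnot = 7.908/19.01 = 0.4159.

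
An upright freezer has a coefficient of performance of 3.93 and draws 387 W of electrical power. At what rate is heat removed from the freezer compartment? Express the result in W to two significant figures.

1500 W

Q̇_C = COP × Ẇ = 3.93 × 387.0 = 1521 W.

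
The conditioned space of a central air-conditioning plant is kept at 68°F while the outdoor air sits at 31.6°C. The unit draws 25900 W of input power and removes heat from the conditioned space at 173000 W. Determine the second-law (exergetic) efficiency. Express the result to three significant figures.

COP_actual = Q̇_C/Ẇ = 173000/25900 = 6.680.
In absolute terms T_C = 293.15 K and T_H = 304.75 K, so ΔT = 11.60 K.
COP_Carnot = T_C/ΔT = 293.15/11.60 = 25.27.
η_II = COP_actual/COP_Carnot = 6.680/25.27 = 0.2643.

0.264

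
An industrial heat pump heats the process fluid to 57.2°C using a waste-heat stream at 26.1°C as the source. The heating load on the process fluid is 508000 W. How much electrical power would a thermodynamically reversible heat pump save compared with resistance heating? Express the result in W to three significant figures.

460000 W

In absolute terms T_C = 299.25 K and T_H = 330.35 K, so ΔT = 31.10 K.
COP_Carnot = T_H/ΔT = 330.35/31.10 = 10.62.
Resistance heating needs Ẇ_res = Q̇_H = 508000 W; the reversible heat pump needs only Ẇ_hp = Q̇_H/COP = 47820 W.
Saving = 508000 − 47820 = 460200 W.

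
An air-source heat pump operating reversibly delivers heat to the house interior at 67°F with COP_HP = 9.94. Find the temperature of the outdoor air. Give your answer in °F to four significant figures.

14.02 °F

COP_HP = T_H/(T_H − T_C) gives T_H − T_C = T_H/COP.
With T_H = 292.59 K, T_C = 292.59 × (1 − 1/9.94) = 263.16 K.
Converting, 263.16 K = 14.02°F.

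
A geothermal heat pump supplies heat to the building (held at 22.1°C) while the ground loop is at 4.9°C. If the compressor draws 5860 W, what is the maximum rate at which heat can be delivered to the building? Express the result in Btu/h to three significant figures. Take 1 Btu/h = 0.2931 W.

In absolute terms T_C = 278.05 K and T_H = 295.25 K, so ΔT = 17.20 K.
COP_Carnot = T_H/ΔT = 295.25/17.20 = 17.17.
Q̇_max = COP_Carnot × Ẇ = 17.17 × 5860 W = 100600 W = 343200 Btu/h.

343000 Btu/h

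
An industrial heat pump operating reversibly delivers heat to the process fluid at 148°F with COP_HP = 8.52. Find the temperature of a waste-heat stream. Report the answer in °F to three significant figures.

76.7 °F

COP_HP = T_H/(T_H − T_C) gives T_H − T_C = T_H/COP.
With T_H = 337.59 K, T_C = 337.59 × (1 − 1/8.52) = 297.97 K.
Converting, 297.97 K = 76.68°F.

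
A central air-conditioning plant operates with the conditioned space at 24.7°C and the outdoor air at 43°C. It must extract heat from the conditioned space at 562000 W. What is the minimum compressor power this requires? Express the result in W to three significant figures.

34500 W

In absolute terms T_C = 297.85 K and T_H = 316.15 K, so ΔT = 18.30 K.
COP_Carnot = T_C/ΔT = 297.85/18.30 = 16.28.
Ẇ_min = Q̇/COP_Carnot = 562000/16.28 = 34530 W.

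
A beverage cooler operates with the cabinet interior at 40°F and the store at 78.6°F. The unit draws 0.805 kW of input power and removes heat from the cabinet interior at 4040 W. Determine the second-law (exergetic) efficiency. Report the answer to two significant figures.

0.39

Converting, Q̇_C = 4040 W = 4.040 kW, so COP_actual = Q̇_C/Ẇ = 4.040/0.8050 = 5.019.
In absolute terms T_C = 277.59 K and T_H = 299.04 K, so ΔT = 21.44 K.
COP_Carnot = T_C/ΔT = 277.59/21.44 = 12.94.
η_II = COP_actual/COP_Carnot = 5.019/12.94 = 0.3877.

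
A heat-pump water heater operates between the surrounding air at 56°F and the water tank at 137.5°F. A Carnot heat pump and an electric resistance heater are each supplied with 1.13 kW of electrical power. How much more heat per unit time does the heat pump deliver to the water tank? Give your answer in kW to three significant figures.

In absolute terms T_C = 286.48 K and T_H = 331.76 K, so ΔT = 45.28 K.
COP_Carnot = T_H/ΔT = 331.76/45.28 = 7.327.
The heat pump delivers Q̇_H = COP × Ẇ = 8.280 kW; the resistance heater delivers Ẇ = 1.130 kW.
Extra = (COP − 1)·Ẇ = 7.150 kW.

7.15 kW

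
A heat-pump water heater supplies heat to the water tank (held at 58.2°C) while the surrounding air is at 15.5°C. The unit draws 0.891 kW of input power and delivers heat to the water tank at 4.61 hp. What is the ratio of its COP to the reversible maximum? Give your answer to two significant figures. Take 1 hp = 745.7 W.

Converting, Q̇_H = 4.610 hp = 3.438 kW, so COP_actual = Q̇_H/Ẇ = 3.438/0.8910 = 3.858.
In absolute terms T_C = 288.65 K and T_H = 331.35 K, so ΔT = 42.70 K.
COP_Carnot = T_H/ΔT = 331.35/42.70 = 7.760.
η_II = COP_actual/COP_Carnot = 3.858/7.760 = 0.4972.

0.50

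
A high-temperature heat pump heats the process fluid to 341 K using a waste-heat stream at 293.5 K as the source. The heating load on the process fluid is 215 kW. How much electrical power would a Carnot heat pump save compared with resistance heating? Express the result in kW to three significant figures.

185 kW

The reservoir spacing is ΔT = 341 − 293.5 = 47.50 K.
COP_Carnot = T_H/ΔT = 341.00/47.50 = 7.179.
Resistance heating needs Ẇ_res = Q̇_H = 215.0 kW; the reversible heat pump needs only Ẇ_hp = Q̇_H/COP = 29.95 kW.
Saving = 215.0 − 29.95 = 185.1 kW.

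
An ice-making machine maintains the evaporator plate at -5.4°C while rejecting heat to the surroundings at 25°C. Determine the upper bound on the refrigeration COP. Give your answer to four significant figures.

In absolute terms T_C = 267.75 K and T_H = 298.15 K, so ΔT = 30.40 K.
For a reversible cycle, COP_Carnot = T_C/ΔT = 267.75/30.40 = 8.808.

8.808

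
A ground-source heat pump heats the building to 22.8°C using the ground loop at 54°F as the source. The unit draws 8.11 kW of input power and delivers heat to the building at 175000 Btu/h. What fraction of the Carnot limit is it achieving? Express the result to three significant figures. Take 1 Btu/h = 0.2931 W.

0.226

Converting, Q̇_H = 175000 Btu/h = 51.29 kW, so COP_actual = Q̇_H/Ẇ = 51.29/8.110 = 6.325.
In absolute terms T_C = 285.37 K and T_H = 295.95 K, so ΔT = 10.58 K.
COP_Carnot = T_H/ΔT = 295.95/10.58 = 27.98.
η_II = COP_actual/COP_Carnot = 6.325/27.98 = 0.2261.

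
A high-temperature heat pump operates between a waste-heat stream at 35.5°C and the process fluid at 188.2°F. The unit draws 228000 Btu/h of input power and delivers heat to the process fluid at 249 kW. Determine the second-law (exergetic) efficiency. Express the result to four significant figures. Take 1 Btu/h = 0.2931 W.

0.5308

Converting, Q̇_H = 249.0 kW = 849500 Btu/h, so COP_actual = Q̇_H/Ẇ = 849500/228000 = 3.726.
In absolute terms T_C = 308.65 K and T_H = 359.93 K, so ΔT = 51.28 K.
COP_Carnot = T_H/ΔT = 359.93/51.28 = 7.019.
η_II = COP_actual/COP_Carnot = 3.726/7.019 = 0.5308.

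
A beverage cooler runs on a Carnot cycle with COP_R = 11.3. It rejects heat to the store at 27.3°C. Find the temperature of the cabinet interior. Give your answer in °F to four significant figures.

For a Carnot refrigerator COP_R = T_C/(T_H − T_C), so T_C = COP·T_H/(1 + COP).
With T_H = 300.45 K, T_C = 11.3 × 300.45/12.30 = 276.02 K.
Converting, 276.02 K = 37.17°F.

37.17 °F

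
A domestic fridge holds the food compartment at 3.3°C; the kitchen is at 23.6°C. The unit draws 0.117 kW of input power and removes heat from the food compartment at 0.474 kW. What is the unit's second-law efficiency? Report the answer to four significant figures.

COP_actual = Q̇_C/Ẇ = 0.4740/0.1170 = 4.051.
In absolute terms T_C = 276.45 K and T_H = 296.75 K, so ΔT = 20.30 K.
COP_Carnot = T_C/ΔT = 276.45/20.30 = 13.62.
η_II = COP_actual/COP_Carnot = 4.051/13.62 = 0.2975.

0.2975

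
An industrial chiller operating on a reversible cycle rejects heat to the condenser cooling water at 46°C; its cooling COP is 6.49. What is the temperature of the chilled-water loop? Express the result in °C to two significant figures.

For a Carnot refrigerator COP_R = T_C/(T_H − T_C), so T_C = COP·T_H/(1 + COP).
With T_H = 319.15 K, T_C = 6.49 × 319.15/7.490 = 276.54 K.
Converting, 276.54 K = 3.39°C.

3.4 °C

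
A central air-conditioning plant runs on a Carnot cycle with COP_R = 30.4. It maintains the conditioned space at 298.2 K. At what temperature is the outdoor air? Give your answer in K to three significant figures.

COP_R = T_C/(T_H − T_C) gives T_H − T_C = T_C/COP.
With T_C = 298.20 K, T_H = 298.20 × (1 + 1/30.4) = 308.01 K.

308 K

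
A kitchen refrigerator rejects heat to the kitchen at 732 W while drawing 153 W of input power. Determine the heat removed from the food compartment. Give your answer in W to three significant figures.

579 W

For a cyclic device the first law requires Q̇_H = Q̇_C + Ẇ.
Q̇_C = Q̇_H − Ẇ = 579.0 W.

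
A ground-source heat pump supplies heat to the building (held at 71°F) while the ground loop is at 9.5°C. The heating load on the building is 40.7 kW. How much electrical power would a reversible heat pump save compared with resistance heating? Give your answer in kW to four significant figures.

39.02 kW

In absolute terms T_C = 282.65 K and T_H = 294.82 K, so ΔT = 12.17 K.
COP_Carnot = T_H/ΔT = 294.82/12.17 = 24.23.
Resistance heating needs Ẇ_res = Q̇_H = 40.70 kW; the reversible heat pump needs only Ẇ_hp = Q̇_H/COP = 1.680 kW.
Saving = 40.70 − 1.680 = 39.02 kW.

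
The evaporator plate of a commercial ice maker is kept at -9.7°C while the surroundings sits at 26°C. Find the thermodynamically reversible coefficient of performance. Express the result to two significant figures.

7.4

In absolute terms T_C = 263.45 K and T_H = 299.15 K, so ΔT = 35.70 K.
For a reversible cycle, COP_Carnot = T_C/ΔT = 263.45/35.70 = 7.380.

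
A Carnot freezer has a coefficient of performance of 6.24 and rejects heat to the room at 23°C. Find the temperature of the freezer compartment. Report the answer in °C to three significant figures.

-17.9 °C

For a Carnot refrigerator COP_R = T_C/(T_H − T_C), so T_C = COP·T_H/(1 + COP).
With T_H = 296.15 K, T_C = 6.24 × 296.15/7.240 = 255.25 K.
Converting, 255.25 K = -17.90°C.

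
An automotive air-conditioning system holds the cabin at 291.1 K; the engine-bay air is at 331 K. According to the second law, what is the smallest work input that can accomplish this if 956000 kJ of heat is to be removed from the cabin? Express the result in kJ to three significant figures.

131000 kJ

The reservoir spacing is ΔT = 331 − 291.1 = 39.90 K.
The reversible limit is COP_R = T_C/ΔT = 7.296, so W_min = Q_C/COP = Q_C·ΔT/T_C.
W_min = 956000 × 39.90/291.10 = 131000 kJ.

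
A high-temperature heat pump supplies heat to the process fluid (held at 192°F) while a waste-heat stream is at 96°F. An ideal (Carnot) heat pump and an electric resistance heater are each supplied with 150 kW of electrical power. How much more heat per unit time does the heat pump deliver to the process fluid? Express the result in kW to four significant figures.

868.2 kW

In absolute terms T_C = 308.71 K and T_H = 362.04 K, so ΔT = 53.33 K.
COP_Carnot = T_H/ΔT = 362.04/53.33 = 6.788.
The heat pump delivers Q̇_H = COP × Ẇ = 1018 kW; the resistance heater delivers Ẇ = 150.0 kW.
Extra = (COP − 1)·Ẇ = 868.2 kW.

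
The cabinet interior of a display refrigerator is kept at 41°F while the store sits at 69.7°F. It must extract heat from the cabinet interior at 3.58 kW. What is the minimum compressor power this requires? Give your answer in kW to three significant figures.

0.205 kW

In absolute terms T_C = 278.15 K and T_H = 294.09 K, so ΔT = 15.94 K.
COP_Carnot = T_C/ΔT = 278.15/15.94 = 17.44.
Ẇ_min = Q̇/COP_Carnot = 3.580/17.44 = 0.2052 kW.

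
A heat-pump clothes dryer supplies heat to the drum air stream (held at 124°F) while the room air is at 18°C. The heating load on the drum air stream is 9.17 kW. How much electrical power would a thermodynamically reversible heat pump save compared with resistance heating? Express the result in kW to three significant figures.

8.23 kW

In absolute terms T_C = 291.15 K and T_H = 324.26 K, so ΔT = 33.11 K.
COP_Carnot = T_H/ΔT = 324.26/33.11 = 9.793.
Resistance heating needs Ẇ_res = Q̇_H = 9.170 kW; the reversible heat pump needs only Ẇ_hp = Q̇_H/COP = 0.9364 kW.
Saving = 9.170 − 0.9364 = 8.234 kW.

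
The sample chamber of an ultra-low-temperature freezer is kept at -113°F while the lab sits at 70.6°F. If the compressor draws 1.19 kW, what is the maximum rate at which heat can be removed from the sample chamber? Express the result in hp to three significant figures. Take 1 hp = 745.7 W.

3.01 hp

In absolute terms T_C = 192.59 K and T_H = 294.59 K, so ΔT = 102.0 K.
COP_Carnot = T_C/ΔT = 192.59/102.0 = 1.888.
Q̇_max = COP_Carnot × Ẇ = 1.888 × 1.190 kW = 2.247 kW = 3.013 hp.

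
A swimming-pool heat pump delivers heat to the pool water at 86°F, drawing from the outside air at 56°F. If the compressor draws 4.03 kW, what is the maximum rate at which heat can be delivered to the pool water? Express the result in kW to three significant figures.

In absolute terms T_C = 286.48 K and T_H = 303.15 K, so ΔT = 16.67 K.
COP_Carnot = T_H/ΔT = 303.15/16.67 = 18.19.
Q̇_max = COP_Carnot × Ẇ = 18.19 × 4.030 kW = 73.30 kW.

73.3 kW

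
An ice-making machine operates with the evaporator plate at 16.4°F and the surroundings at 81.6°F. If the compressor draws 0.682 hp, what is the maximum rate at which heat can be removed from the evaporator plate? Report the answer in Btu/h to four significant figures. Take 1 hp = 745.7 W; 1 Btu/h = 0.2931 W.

In absolute terms T_C = 264.48 K and T_H = 300.71 K, so ΔT = 36.22 K.
COP_Carnot = T_C/ΔT = 264.48/36.22 = 7.302.
Q̇_max = COP_Carnot × Ẇ = 7.302 × 0.6820 hp = 4.980 hp = 12670 Btu/h.

12670 Btu/h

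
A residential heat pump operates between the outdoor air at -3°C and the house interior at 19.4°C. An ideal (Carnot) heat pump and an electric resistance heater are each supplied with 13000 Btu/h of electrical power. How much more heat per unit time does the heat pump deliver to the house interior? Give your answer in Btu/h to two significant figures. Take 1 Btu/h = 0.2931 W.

In absolute terms T_C = 270.15 K and T_H = 292.55 K, so ΔT = 22.40 K.
COP_Carnot = T_H/ΔT = 292.55/22.40 = 13.06.
The heat pump delivers Q̇_H = COP × Ẇ = 169800 Btu/h; the resistance heater delivers Ẇ = 13000 Btu/h.
Extra = (COP − 1)·Ẇ = 156800 Btu/h.

160000 Btu/h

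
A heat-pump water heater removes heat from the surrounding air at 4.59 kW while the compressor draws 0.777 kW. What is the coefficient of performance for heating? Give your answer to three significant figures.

The first law gives Q̇_H = Q̇_C + Ẇ, so the three rates are Q̇_C = 4.590, Q̇_H = 5.367, Ẇ = 0.7770 kW.
COP_HP = Q̇_H/Ẇ = 5.367/0.7770 = 6.907.

6.91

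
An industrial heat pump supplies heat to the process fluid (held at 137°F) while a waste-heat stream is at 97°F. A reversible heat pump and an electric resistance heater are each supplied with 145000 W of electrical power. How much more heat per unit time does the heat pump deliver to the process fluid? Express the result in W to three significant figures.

In absolute terms T_C = 309.26 K and T_H = 331.48 K, so ΔT = 22.22 K.
COP_Carnot = T_H/ΔT = 331.48/22.22 = 14.92.
The heat pump delivers Q̇_H = COP × Ẇ = 2163000 W; the resistance heater delivers Ẇ = 145000 W.
Extra = (COP − 1)·Ẇ = 2018000 W.

2020000 W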